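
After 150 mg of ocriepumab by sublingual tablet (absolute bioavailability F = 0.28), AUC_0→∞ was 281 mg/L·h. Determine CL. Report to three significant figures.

CL = F × Dose / AUC_0→∞
   = 0.28 × 150 / 281 = 0.149466 L/h

CL = 0.149 L/h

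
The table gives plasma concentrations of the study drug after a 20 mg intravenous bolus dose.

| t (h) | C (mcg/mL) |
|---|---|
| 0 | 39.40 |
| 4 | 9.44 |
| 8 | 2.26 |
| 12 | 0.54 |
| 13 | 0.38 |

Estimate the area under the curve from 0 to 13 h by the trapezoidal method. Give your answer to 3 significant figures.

Trapezoidal AUC_0→13:
  [0→4]: (39.40+9.44)/2 × 4 = 97.68
  [4→8]: (9.44+2.26)/2 × 4 = 23.4
  [8→12]: (2.26+0.54)/2 × 4 = 5.6
  [12→13]: (0.54+0.38)/2 × 1 = 0.46
  Sum = 127.14 mcg/mL·h

AUC = 127 mcg/mL·h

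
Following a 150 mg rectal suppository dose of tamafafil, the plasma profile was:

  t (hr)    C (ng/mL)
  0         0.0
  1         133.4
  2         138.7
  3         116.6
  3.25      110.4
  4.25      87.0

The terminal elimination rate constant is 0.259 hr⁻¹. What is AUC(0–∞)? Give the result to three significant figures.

AUC = 793 ng/mL·hr

Trapezoidal AUC_0→4.25:
  [0→1]: (0.0+133.4)/2 × 1 = 66.7
  [1→2]: (133.4+138.7)/2 × 1 = 136.05
  [2→3]: (138.7+116.6)/2 × 1 = 127.65
  [3→3.25]: (116.6+110.4)/2 × 0.25 = 28.375
  [3.25→4.25]: (110.4+87.0)/2 × 1 = 98.7
  Sum = 457.475 ng/mL·hr
Extrapolated tail: C_last / k_e = 87.0 / 0.259 = 335.907
AUC_0→∞ = 457.475 + 335.907 = 793.382 ng/mL·hr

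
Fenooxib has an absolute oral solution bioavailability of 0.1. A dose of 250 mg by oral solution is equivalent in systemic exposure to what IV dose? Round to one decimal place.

Systemic exposure from an extravascular dose = F × D_ev, so the equivalent IV dose is F × D_ev.
D_iv = F × D_ev = 0.1 × 250 = 25 mg

D_iv = 25.0 mg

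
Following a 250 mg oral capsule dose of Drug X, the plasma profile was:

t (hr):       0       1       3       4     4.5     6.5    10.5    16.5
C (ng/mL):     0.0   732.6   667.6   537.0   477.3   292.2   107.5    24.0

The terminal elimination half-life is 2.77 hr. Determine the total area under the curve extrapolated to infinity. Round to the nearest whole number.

Trapezoidal AUC_0→16.5:
  [0→1]: (0.0+732.6)/2 × 1 = 366.3
  [1→3]: (732.6+667.6)/2 × 2 = 1400.2
  [3→4]: (667.6+537.0)/2 × 1 = 602.3
  [4→4.5]: (537.0+477.3)/2 × 0.5 = 253.575
  [4.5→6.5]: (477.3+292.2)/2 × 2 = 769.5
  [6.5→10.5]: (292.2+107.5)/2 × 4 = 799.4
  [10.5→16.5]: (107.5+24.0)/2 × 6 = 394.5
  Sum = 4585.775 ng/mL·hr
k_e = ln2 / t½ = 0.693147 / 2.77 = 0.2502 hr^-1
Extrapolated tail: C_last / k_e = 24.0 / 0.2502 = 95.923
AUC_0→∞ = 4585.775 + 95.923 = 4681.698 ng/mL·hr

AUC = 4682 ng/mL·hr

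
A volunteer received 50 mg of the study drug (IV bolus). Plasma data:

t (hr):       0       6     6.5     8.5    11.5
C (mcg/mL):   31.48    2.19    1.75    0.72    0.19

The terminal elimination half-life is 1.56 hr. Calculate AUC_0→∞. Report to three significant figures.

AUC = 106 mcg/mL·hr

Trapezoidal AUC_0→11.5:
  [0→6]: (31.48+2.19)/2 × 6 = 101.01
  [6→6.5]: (2.19+1.75)/2 × 0.5 = 0.985
  [6.5→8.5]: (1.75+0.72)/2 × 2 = 2.47
  [8.5→11.5]: (0.72+0.19)/2 × 3 = 1.365
  Sum = 105.83 mcg/mL·hr
k_e = ln2 / t½ = 0.693147 / 1.56 = 0.4443 hr^-1
Extrapolated tail: C_last / k_e = 0.19 / 0.4443 = 0.428
AUC_0→∞ = 105.83 + 0.428 = 106.258 mcg/mL·hr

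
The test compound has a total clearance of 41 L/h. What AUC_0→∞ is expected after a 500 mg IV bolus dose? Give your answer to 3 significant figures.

AUC_0→∞ = Dose_iv / CL
        = 500 / 41 = 12.1951 mg/L·h

AUC = 12.2 mg/L·h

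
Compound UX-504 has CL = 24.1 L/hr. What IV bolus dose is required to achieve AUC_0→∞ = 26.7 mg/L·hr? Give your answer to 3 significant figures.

Dose = 643 mg

Dose_iv = CL × AUC_0→∞
     = 24.1 × 26.7 = 643.47 mg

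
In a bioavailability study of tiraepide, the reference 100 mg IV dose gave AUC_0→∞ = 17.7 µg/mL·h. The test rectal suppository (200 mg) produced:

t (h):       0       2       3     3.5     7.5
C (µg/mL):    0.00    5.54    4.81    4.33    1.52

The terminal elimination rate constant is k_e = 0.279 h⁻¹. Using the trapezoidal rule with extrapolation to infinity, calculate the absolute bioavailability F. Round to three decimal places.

F = 0.852

Trapezoidal AUC_0→7.5 (rectal suppository):
  [0→2]: (0.00+5.54)/2 × 2 = 5.54
  [2→3]: (5.54+4.81)/2 × 1 = 5.175
  [3→3.5]: (4.81+4.33)/2 × 0.5 = 2.285
  [3.5→7.5]: (4.33+1.52)/2 × 4 = 11.7
  Sum = 24.7 µg/mL·h
Tail: C_last/k_e = 1.52/0.279 = 5.448
AUC_0→∞ (rectal suppository) = 24.7 + 5.448 = 30.148 µg/mL·h
F = (AUC_ev/D_ev)/(AUC_iv/D_iv) = (30.148/200)/(17.7/100) = 0.15074/0.177 = 0.8516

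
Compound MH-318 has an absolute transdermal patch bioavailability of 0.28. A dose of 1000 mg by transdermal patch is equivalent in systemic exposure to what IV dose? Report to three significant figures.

D_iv = 280 mg

Systemic exposure from an extravascular dose = F × D_ev, so the equivalent IV dose is F × D_ev.
D_iv = F × D_ev = 0.28 × 1000 = 280 mg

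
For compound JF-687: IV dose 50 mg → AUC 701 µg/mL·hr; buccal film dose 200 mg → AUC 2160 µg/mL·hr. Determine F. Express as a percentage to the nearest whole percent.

F = 77%

F = (AUC_ev / D_ev) / (AUC_iv / D_iv)
  = (2160/200) / (701/50)
  = 10.8 / 14.02 = 0.7703
  = 77.03%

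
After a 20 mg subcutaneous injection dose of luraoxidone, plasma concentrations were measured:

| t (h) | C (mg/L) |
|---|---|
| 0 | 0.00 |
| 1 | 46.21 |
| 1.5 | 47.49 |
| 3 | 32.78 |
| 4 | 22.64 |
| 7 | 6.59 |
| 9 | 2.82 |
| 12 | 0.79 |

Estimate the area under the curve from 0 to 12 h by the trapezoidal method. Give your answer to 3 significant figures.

AUC = 193 mg/L·h

Trapezoidal AUC_0→12:
  [0→1]: (0.00+46.21)/2 × 1 = 23.105
  [1→1.5]: (46.21+47.49)/2 × 0.5 = 23.425
  [1.5→3]: (47.49+32.78)/2 × 1.5 = 60.2025
  [3→4]: (32.78+22.64)/2 × 1 = 27.71
  [4→7]: (22.64+6.59)/2 × 3 = 43.845
  [7→9]: (6.59+2.82)/2 × 2 = 9.41
  [9→12]: (2.82+0.79)/2 × 3 = 5.415
  Sum = 193.1125 mg/L·h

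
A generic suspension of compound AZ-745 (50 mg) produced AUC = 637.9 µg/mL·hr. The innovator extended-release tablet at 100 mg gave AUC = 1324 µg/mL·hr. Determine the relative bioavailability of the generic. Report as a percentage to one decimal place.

F_rel = 96.4%

F_rel = (AUC_test/D_test) / (AUC_ref/D_ref)
      = (637.9/50) / (1324/100)
      = 12.758 / 13.24 = 0.9636 = 96.36%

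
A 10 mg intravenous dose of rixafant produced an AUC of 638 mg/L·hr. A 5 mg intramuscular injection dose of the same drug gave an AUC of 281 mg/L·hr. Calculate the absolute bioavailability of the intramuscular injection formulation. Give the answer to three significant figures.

F = 0.881

F = (AUC_ev / D_ev) / (AUC_iv / D_iv)
  = (281/5) / (638/10)
  = 56.2 / 63.8 = 0.8809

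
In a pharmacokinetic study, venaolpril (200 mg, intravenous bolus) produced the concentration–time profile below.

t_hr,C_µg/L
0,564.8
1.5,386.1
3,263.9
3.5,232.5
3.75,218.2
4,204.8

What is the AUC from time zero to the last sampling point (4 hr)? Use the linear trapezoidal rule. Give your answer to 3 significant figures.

Trapezoidal AUC_0→4:
  [0→1.5]: (564.8+386.1)/2 × 1.5 = 713.175
  [1.5→3]: (386.1+263.9)/2 × 1.5 = 487.5
  [3→3.5]: (263.9+232.5)/2 × 0.5 = 124.1
  [3.5→3.75]: (232.5+218.2)/2 × 0.25 = 56.3375
  [3.75→4]: (218.2+204.8)/2 × 0.25 = 52.875
  Sum = 1433.9875 µg/L·hr

AUC = 1430 µg/L·hr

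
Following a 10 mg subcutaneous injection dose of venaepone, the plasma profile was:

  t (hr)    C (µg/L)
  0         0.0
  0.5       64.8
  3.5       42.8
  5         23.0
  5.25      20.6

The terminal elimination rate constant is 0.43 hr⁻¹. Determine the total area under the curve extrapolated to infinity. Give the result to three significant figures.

AUC = 280 µg/L·hr

Trapezoidal AUC_0→5.25:
  [0→0.5]: (0.0+64.8)/2 × 0.5 = 16.2
  [0.5→3.5]: (64.8+42.8)/2 × 3 = 161.4
  [3.5→5]: (42.8+23.0)/2 × 1.5 = 49.35
  [5→5.25]: (23.0+20.6)/2 × 0.25 = 5.45
  Sum = 232.4 µg/L·hr
Extrapolated tail: C_last / k_e = 20.6 / 0.43 = 47.907
AUC_0→∞ = 232.4 + 47.907 = 280.307 µg/L·hr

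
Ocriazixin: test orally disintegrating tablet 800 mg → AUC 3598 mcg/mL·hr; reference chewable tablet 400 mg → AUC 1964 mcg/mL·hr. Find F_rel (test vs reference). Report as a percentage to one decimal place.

F_rel = (AUC_test/D_test) / (AUC_ref/D_ref)
      = (3598/800) / (1964/400)
      = 4.4975 / 4.91 = 0.9160 = 91.60%

F_rel = 91.6%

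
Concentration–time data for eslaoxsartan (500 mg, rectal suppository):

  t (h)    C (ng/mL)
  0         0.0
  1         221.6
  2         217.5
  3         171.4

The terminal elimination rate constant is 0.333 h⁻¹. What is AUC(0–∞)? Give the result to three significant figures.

Trapezoidal AUC_0→3:
  [0→1]: (0.0+221.6)/2 × 1 = 110.8
  [1→2]: (221.6+217.5)/2 × 1 = 219.55
  [2→3]: (217.5+171.4)/2 × 1 = 194.45
  Sum = 524.8 ng/mL·h
Extrapolated tail: C_last / k_e = 171.4 / 0.333 = 514.715
AUC_0→∞ = 524.8 + 514.715 = 1039.515 ng/mL·h

AUC = 1040 ng/mL·h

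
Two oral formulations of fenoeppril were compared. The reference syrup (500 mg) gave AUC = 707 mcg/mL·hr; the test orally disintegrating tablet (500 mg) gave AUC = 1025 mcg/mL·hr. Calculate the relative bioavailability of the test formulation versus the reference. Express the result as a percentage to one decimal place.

F_rel = (AUC_test/D_test) / (AUC_ref/D_ref)
      = (1025/500) / (707/500)
      = 2.05 / 1.414 = 1.4498 = 144.98%

F_rel = 145.0%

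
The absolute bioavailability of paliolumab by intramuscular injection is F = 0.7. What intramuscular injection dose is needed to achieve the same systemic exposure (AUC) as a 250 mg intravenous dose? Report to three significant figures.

D_intramuscular = 357 mg

For equal systemic exposure: F × D_ev = D_iv
D_ev = D_iv / F = 250 / 0.7 = 357.143 mg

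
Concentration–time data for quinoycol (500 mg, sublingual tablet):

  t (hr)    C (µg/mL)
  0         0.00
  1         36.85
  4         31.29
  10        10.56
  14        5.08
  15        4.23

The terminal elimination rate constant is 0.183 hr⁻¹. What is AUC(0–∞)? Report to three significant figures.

Trapezoidal AUC_0→15:
  [0→1]: (0.00+36.85)/2 × 1 = 18.425
  [1→4]: (36.85+31.29)/2 × 3 = 102.21
  [4→10]: (31.29+10.56)/2 × 6 = 125.55
  [10→14]: (10.56+5.08)/2 × 4 = 31.28
  [14→15]: (5.08+4.23)/2 × 1 = 4.655
  Sum = 282.12 µg/mL·hr
Extrapolated tail: C_last / k_e = 4.23 / 0.183 = 23.115
AUC_0→∞ = 282.12 + 23.115 = 305.235 µg/mL·hr

AUC = 305 µg/mL·hr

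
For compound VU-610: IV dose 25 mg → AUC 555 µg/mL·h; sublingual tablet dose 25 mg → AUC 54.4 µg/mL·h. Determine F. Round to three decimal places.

F = (AUC_ev / D_ev) / (AUC_iv / D_iv)
  = (54.4/25) / (555/25)
  = 2.176 / 22.2 = 0.0980

F = 0.098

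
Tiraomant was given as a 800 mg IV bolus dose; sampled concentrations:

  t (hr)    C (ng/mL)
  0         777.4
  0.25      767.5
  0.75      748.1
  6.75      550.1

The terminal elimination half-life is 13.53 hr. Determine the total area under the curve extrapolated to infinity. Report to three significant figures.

AUC = 15200 ng/mL·hr

Trapezoidal AUC_0→6.75:
  [0→0.25]: (777.4+767.5)/2 × 0.25 = 193.1125
  [0.25→0.75]: (767.5+748.1)/2 × 0.5 = 378.9
  [0.75→6.75]: (748.1+550.1)/2 × 6 = 3894.6
  Sum = 4466.6125 ng/mL·hr
k_e = ln2 / t½ = 0.693147 / 13.53 = 0.0512 hr^-1
Extrapolated tail: C_last / k_e = 550.1 / 0.0512 = 10744.141
AUC_0→∞ = 4466.6125 + 10744.141 = 15210.7535 ng/mL·hr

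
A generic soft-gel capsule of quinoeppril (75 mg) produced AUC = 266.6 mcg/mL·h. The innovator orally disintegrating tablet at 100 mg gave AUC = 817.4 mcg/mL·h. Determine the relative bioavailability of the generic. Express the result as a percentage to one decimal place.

F_rel = 43.5%

F_rel = (AUC_test/D_test) / (AUC_ref/D_ref)
      = (266.6/75) / (817.4/100)
      = 3.55467 / 8.174 = 0.4349 = 43.49%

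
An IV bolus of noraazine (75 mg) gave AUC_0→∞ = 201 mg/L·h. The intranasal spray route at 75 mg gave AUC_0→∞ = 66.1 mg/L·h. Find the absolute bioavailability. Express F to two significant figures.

F = (AUC_ev / D_ev) / (AUC_iv / D_iv)
  = (66.1/75) / (201/75)
  = 0.881333 / 2.68 = 0.3289

F = 0.33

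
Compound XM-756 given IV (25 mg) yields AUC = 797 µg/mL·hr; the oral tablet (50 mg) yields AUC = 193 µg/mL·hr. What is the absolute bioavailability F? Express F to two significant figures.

F = (AUC_ev / D_ev) / (AUC_iv / D_iv)
  = (193/50) / (797/25)
  = 3.86 / 31.88 = 0.1211

F = 0.12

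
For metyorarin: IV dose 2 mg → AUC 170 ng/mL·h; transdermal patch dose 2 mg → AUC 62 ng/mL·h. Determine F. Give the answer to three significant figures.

F = 0.365

F = (AUC_ev / D_ev) / (AUC_iv / D_iv)
  = (62/2) / (170/2)
  = 31 / 85 = 0.3647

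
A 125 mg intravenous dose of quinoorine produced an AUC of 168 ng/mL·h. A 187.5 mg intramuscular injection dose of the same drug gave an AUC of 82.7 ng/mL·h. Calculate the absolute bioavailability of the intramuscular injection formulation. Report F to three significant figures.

F = 0.328

F = (AUC_ev / D_ev) / (AUC_iv / D_iv)
  = (82.7/187.5) / (168/125)
  = 0.441067 / 1.344 = 0.3282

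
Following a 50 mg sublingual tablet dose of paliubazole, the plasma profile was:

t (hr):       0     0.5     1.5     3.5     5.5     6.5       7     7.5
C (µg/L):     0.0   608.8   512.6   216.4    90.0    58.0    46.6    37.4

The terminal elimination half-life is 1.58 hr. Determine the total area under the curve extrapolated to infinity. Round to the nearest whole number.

Trapezoidal AUC_0→7.5:
  [0→0.5]: (0.0+608.8)/2 × 0.5 = 152.2
  [0.5→1.5]: (608.8+512.6)/2 × 1 = 560.7
  [1.5→3.5]: (512.6+216.4)/2 × 2 = 729.0
  [3.5→5.5]: (216.4+90.0)/2 × 2 = 306.4
  [5.5→6.5]: (90.0+58.0)/2 × 1 = 74.0
  [6.5→7]: (58.0+46.6)/2 × 0.5 = 26.15
  [7→7.5]: (46.6+37.4)/2 × 0.5 = 21.0
  Sum = 1869.45 µg/L·hr
k_e = ln2 / t½ = 0.693147 / 1.58 = 0.4387 hr^-1
Extrapolated tail: C_last / k_e = 37.4 / 0.4387 = 85.252
AUC_0→∞ = 1869.45 + 85.252 = 1954.702 µg/L·hr

AUC = 1955 µg/L·hr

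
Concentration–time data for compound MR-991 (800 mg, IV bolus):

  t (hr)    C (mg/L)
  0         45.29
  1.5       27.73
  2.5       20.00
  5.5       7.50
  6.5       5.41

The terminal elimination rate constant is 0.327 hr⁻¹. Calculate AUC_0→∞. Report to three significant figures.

Trapezoidal AUC_0→6.5:
  [0→1.5]: (45.29+27.73)/2 × 1.5 = 54.765
  [1.5→2.5]: (27.73+20.00)/2 × 1 = 23.865
  [2.5→5.5]: (20.00+7.50)/2 × 3 = 41.25
  [5.5→6.5]: (7.50+5.41)/2 × 1 = 6.455
  Sum = 126.335 mg/L·hr
Extrapolated tail: C_last / k_e = 5.41 / 0.327 = 16.544
AUC_0→∞ = 126.335 + 16.544 = 142.879 mg/L·hr

AUC = 143 mg/L·hr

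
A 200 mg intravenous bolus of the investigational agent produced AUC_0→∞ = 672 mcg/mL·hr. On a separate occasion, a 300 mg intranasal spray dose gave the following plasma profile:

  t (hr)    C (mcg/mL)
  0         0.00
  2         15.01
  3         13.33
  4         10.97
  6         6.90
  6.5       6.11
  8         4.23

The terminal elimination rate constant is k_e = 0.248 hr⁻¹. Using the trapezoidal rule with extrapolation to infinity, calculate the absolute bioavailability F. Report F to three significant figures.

F = 0.0866

Trapezoidal AUC_0→8 (intranasal spray):
  [0→2]: (0.00+15.01)/2 × 2 = 15.01
  [2→3]: (15.01+13.33)/2 × 1 = 14.17
  [3→4]: (13.33+10.97)/2 × 1 = 12.15
  [4→6]: (10.97+6.90)/2 × 2 = 17.87
  [6→6.5]: (6.90+6.11)/2 × 0.5 = 3.2525
  [6.5→8]: (6.11+4.23)/2 × 1.5 = 7.755
  Sum = 70.2075 mcg/mL·hr
Tail: C_last/k_e = 4.23/0.248 = 17.056
AUC_0→∞ (intranasal spray) = 70.2075 + 17.056 = 87.2635 mcg/mL·hr
F = (AUC_ev/D_ev)/(AUC_iv/D_iv) = (87.2635/300)/(672/200) = 0.290878/3.36 = 0.0866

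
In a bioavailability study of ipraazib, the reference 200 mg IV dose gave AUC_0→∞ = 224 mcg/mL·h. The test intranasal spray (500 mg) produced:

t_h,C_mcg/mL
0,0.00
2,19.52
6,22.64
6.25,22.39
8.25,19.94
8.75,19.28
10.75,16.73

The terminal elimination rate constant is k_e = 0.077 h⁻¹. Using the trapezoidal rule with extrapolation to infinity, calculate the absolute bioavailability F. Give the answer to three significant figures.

F = 0.741

Trapezoidal AUC_0→10.75 (intranasal spray):
  [0→2]: (0.00+19.52)/2 × 2 = 19.52
  [2→6]: (19.52+22.64)/2 × 4 = 84.32
  [6→6.25]: (22.64+22.39)/2 × 0.25 = 5.62875
  [6.25→8.25]: (22.39+19.94)/2 × 2 = 42.33
  [8.25→8.75]: (19.94+19.28)/2 × 0.5 = 9.805
  [8.75→10.75]: (19.28+16.73)/2 × 2 = 36.01
  Sum = 197.61375 mcg/mL·h
Tail: C_last/k_e = 16.73/0.077 = 217.273
AUC_0→∞ (intranasal spray) = 197.61375 + 217.273 = 414.88675 mcg/mL·h
F = (AUC_ev/D_ev)/(AUC_iv/D_iv) = (414.88675/500)/(224/200) = 0.8297735/1.12 = 0.7409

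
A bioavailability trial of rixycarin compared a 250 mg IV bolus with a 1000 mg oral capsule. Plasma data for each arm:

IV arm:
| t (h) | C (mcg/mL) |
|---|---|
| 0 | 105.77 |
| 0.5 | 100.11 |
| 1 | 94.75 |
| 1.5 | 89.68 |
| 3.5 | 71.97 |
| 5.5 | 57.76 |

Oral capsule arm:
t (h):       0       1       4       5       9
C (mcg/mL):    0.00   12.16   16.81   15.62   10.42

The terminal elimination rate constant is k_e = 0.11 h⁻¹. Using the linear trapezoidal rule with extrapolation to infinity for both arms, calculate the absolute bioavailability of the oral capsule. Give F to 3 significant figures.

F = 0.0552

Trapezoidal AUC_0→5.5 (IV):
  [0→0.5]: (105.77+100.11)/2 × 0.5 = 51.47
  [0.5→1]: (100.11+94.75)/2 × 0.5 = 48.715
  [1→1.5]: (94.75+89.68)/2 × 0.5 = 46.1075
  [1.5→3.5]: (89.68+71.97)/2 × 2 = 161.65
  [3.5→5.5]: (71.97+57.76)/2 × 2 = 129.73
  Sum = 437.6725 mcg/mL·h
IV tail: 57.76/0.11 = 525.091; AUC_iv,0→∞ = 437.6725 + 525.091 = 962.7635 mcg/mL·h
Trapezoidal AUC_0→9 (oral capsule):
  [0→1]: (0.00+12.16)/2 × 1 = 6.08
  [1→4]: (12.16+16.81)/2 × 3 = 43.455
  [4→5]: (16.81+15.62)/2 × 1 = 16.215
  [5→9]: (15.62+10.42)/2 × 4 = 52.08
  Sum = 117.83 mcg/mL·h
oral capsule tail: 10.42/0.11 = 94.727; AUC_ev,0→∞ = 117.83 + 94.727 = 212.557 mcg/mL·h
F = (AUC_ev/D_ev)/(AUC_iv/D_iv) = (212.557/1000)/(962.7635/250) = 0.212557/3.851054 = 0.0552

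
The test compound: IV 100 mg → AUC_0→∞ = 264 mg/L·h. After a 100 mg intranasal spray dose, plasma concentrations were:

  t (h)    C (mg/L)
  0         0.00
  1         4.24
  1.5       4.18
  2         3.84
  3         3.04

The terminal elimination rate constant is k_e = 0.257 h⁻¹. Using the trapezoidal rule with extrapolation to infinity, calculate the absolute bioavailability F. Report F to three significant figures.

F = 0.0814

Trapezoidal AUC_0→3 (intranasal spray):
  [0→1]: (0.00+4.24)/2 × 1 = 2.12
  [1→1.5]: (4.24+4.18)/2 × 0.5 = 2.105
  [1.5→2]: (4.18+3.84)/2 × 0.5 = 2.005
  [2→3]: (3.84+3.04)/2 × 1 = 3.44
  Sum = 9.67 mg/L·h
Tail: C_last/k_e = 3.04/0.257 = 11.829
AUC_0→∞ (intranasal spray) = 9.67 + 11.829 = 21.499 mg/L·h
F = (AUC_ev/D_ev)/(AUC_iv/D_iv) = (21.499/100)/(264/100) = 0.21499/2.64 = 0.0814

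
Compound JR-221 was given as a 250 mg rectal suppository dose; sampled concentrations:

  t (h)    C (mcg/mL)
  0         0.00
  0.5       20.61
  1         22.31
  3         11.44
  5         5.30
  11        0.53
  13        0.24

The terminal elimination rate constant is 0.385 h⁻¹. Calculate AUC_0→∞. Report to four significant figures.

AUC = 85.26 mcg/mL·h

Trapezoidal AUC_0→13:
  [0→0.5]: (0.00+20.61)/2 × 0.5 = 5.1525
  [0.5→1]: (20.61+22.31)/2 × 0.5 = 10.73
  [1→3]: (22.31+11.44)/2 × 2 = 33.75
  [3→5]: (11.44+5.30)/2 × 2 = 16.74
  [5→11]: (5.30+0.53)/2 × 6 = 17.49
  [11→13]: (0.53+0.24)/2 × 2 = 0.77
  Sum = 84.6325 mcg/mL·h
Extrapolated tail: C_last / k_e = 0.24 / 0.385 = 0.623
AUC_0→∞ = 84.6325 + 0.623 = 85.2555 mcg/mL·h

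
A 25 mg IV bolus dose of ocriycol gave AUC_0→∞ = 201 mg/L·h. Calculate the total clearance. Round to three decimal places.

CL = Dose_iv / AUC_0→∞
   = 25 / 201 = 0.124378 L/h

CL = 0.124 L/h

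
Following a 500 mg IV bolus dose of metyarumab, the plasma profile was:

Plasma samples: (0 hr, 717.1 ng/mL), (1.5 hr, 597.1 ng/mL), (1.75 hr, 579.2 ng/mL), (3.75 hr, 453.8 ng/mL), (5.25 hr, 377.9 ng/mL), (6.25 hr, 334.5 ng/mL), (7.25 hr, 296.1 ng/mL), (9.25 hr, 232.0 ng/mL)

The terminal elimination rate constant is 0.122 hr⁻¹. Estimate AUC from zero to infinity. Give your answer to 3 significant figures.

Trapezoidal AUC_0→9.25:
  [0→1.5]: (717.1+597.1)/2 × 1.5 = 985.65
  [1.5→1.75]: (597.1+579.2)/2 × 0.25 = 147.0375
  [1.75→3.75]: (579.2+453.8)/2 × 2 = 1033.0
  [3.75→5.25]: (453.8+377.9)/2 × 1.5 = 623.775
  [5.25→6.25]: (377.9+334.5)/2 × 1 = 356.2
  [6.25→7.25]: (334.5+296.1)/2 × 1 = 315.3
  [7.25→9.25]: (296.1+232.0)/2 × 2 = 528.1
  Sum = 3989.0625 ng/mL·hr
Extrapolated tail: C_last / k_e = 232.0 / 0.122 = 1901.639
AUC_0→∞ = 3989.0625 + 1901.639 = 5890.7015 ng/mL·hr

AUC = 5890 ng/mL·hr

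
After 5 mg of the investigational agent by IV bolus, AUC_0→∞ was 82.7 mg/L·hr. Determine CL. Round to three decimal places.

CL = Dose_iv / AUC_0→∞
   = 5 / 82.7 = 0.0604595 L/hr

CL = 0.060 L/hr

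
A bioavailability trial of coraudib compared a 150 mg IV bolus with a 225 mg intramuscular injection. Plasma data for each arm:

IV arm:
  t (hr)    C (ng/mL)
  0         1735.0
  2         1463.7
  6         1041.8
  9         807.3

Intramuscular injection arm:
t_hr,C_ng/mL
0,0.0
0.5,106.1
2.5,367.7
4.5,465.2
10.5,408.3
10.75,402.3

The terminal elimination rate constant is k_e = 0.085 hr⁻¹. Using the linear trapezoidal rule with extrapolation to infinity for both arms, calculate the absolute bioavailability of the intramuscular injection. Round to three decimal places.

F = 0.286

Trapezoidal AUC_0→9 (IV):
  [0→2]: (1735.0+1463.7)/2 × 2 = 3198.7
  [2→6]: (1463.7+1041.8)/2 × 4 = 5011.0
  [6→9]: (1041.8+807.3)/2 × 3 = 2773.65
  Sum = 10983.35 ng/mL·hr
IV tail: 807.3/0.085 = 9497.647; AUC_iv,0→∞ = 10983.35 + 9497.647 = 20480.997 ng/mL·hr
Trapezoidal AUC_0→10.75 (intramuscular injection):
  [0→0.5]: (0.0+106.1)/2 × 0.5 = 26.525
  [0.5→2.5]: (106.1+367.7)/2 × 2 = 473.8
  [2.5→4.5]: (367.7+465.2)/2 × 2 = 832.9
  [4.5→10.5]: (465.2+408.3)/2 × 6 = 2620.5
  [10.5→10.75]: (408.3+402.3)/2 × 0.25 = 101.325
  Sum = 4055.05 ng/mL·hr
intramuscular injection tail: 402.3/0.085 = 4732.941; AUC_ev,0→∞ = 4055.05 + 4732.941 = 8787.991 ng/mL·hr
F = (AUC_ev/D_ev)/(AUC_iv/D_iv) = (8787.991/225)/(20480.997/150) = 39.0577/136.53998 = 0.2861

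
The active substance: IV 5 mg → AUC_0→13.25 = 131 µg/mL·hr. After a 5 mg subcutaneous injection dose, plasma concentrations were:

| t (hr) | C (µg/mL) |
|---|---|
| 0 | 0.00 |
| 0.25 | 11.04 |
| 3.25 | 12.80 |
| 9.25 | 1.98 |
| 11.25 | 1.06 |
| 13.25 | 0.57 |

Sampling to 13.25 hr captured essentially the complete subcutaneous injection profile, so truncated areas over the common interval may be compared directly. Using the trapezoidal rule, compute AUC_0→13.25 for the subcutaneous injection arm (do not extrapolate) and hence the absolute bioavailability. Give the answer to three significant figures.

Trapezoidal AUC_0→13.25 (subcutaneous injection):
  [0→0.25]: (0.00+11.04)/2 × 0.25 = 1.38
  [0.25→3.25]: (11.04+12.80)/2 × 3 = 35.76
  [3.25→9.25]: (12.80+1.98)/2 × 6 = 44.34
  [9.25→11.25]: (1.98+1.06)/2 × 2 = 3.04
  [11.25→13.25]: (1.06+0.57)/2 × 2 = 1.63
  Sum = 86.15 µg/mL·hr
F = (AUC_ev/D_ev)/(AUC_iv/D_iv) = (86.15/5)/(131/5) = 17.23/26.2 = 0.6576

F = 0.658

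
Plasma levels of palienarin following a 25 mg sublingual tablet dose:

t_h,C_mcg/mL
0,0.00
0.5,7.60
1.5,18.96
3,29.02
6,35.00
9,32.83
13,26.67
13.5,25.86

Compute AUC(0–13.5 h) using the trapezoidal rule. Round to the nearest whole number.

AUC = 381 mcg/mL·h

Trapezoidal AUC_0→13.5:
  [0→0.5]: (0.00+7.60)/2 × 0.5 = 1.9
  [0.5→1.5]: (7.60+18.96)/2 × 1 = 13.28
  [1.5→3]: (18.96+29.02)/2 × 1.5 = 35.985
  [3→6]: (29.02+35.00)/2 × 3 = 96.03
  [6→9]: (35.00+32.83)/2 × 3 = 101.745
  [9→13]: (32.83+26.67)/2 × 4 = 119.0
  [13→13.5]: (26.67+25.86)/2 × 0.5 = 13.1325
  Sum = 381.0725 mcg/mL·h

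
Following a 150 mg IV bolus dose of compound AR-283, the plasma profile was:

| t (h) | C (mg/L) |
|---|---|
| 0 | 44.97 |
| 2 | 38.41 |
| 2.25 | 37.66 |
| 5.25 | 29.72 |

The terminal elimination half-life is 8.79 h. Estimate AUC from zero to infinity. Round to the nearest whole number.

Trapezoidal AUC_0→5.25:
  [0→2]: (44.97+38.41)/2 × 2 = 83.38
  [2→2.25]: (38.41+37.66)/2 × 0.25 = 9.50875
  [2.25→5.25]: (37.66+29.72)/2 × 3 = 101.07
  Sum = 193.95875 mg/L·h
k_e = ln2 / t½ = 0.693147 / 8.79 = 0.0789 h^-1
Extrapolated tail: C_last / k_e = 29.72 / 0.0789 = 376.679
AUC_0→∞ = 193.95875 + 376.679 = 570.63775 mg/L·h

AUC = 571 mg/L·h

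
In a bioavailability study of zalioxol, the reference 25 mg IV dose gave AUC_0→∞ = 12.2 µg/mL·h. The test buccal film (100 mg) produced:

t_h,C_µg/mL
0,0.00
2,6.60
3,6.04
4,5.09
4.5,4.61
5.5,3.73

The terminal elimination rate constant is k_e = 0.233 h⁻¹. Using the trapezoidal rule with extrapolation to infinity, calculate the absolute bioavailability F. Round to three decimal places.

F = 0.842

Trapezoidal AUC_0→5.5 (buccal film):
  [0→2]: (0.00+6.60)/2 × 2 = 6.6
  [2→3]: (6.60+6.04)/2 × 1 = 6.32
  [3→4]: (6.04+5.09)/2 × 1 = 5.565
  [4→4.5]: (5.09+4.61)/2 × 0.5 = 2.425
  [4.5→5.5]: (4.61+3.73)/2 × 1 = 4.17
  Sum = 25.08 µg/mL·h
Tail: C_last/k_e = 3.73/0.233 = 16.009
AUC_0→∞ (buccal film) = 25.08 + 16.009 = 41.089 µg/mL·h
F = (AUC_ev/D_ev)/(AUC_iv/D_iv) = (41.089/100)/(12.2/25) = 0.41089/0.488 = 0.8420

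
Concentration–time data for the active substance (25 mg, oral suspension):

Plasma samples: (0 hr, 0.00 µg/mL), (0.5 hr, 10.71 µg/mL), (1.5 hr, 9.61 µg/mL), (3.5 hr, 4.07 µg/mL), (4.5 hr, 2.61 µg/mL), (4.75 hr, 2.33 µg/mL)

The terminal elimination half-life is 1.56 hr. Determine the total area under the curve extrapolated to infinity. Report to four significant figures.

AUC = 35.72 µg/mL·hr

Trapezoidal AUC_0→4.75:
  [0→0.5]: (0.00+10.71)/2 × 0.5 = 2.6775
  [0.5→1.5]: (10.71+9.61)/2 × 1 = 10.16
  [1.5→3.5]: (9.61+4.07)/2 × 2 = 13.68
  [3.5→4.5]: (4.07+2.61)/2 × 1 = 3.34
  [4.5→4.75]: (2.61+2.33)/2 × 0.25 = 0.6175
  Sum = 30.475 µg/mL·hr
k_e = ln2 / t½ = 0.693147 / 1.56 = 0.4443 hr^-1
Extrapolated tail: C_last / k_e = 2.33 / 0.4443 = 5.244
AUC_0→∞ = 30.475 + 5.244 = 35.719 µg/mL·hr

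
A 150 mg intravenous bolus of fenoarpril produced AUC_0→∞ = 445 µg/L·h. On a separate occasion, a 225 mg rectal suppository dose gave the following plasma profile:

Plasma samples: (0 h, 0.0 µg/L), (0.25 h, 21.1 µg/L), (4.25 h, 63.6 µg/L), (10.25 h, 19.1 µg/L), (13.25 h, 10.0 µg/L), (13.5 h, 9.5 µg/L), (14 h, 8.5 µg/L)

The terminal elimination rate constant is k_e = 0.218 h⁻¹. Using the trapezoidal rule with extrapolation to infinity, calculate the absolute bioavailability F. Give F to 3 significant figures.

F = 0.764

Trapezoidal AUC_0→14 (rectal suppository):
  [0→0.25]: (0.0+21.1)/2 × 0.25 = 2.6375
  [0.25→4.25]: (21.1+63.6)/2 × 4 = 169.4
  [4.25→10.25]: (63.6+19.1)/2 × 6 = 248.1
  [10.25→13.25]: (19.1+10.0)/2 × 3 = 43.65
  [13.25→13.5]: (10.0+9.5)/2 × 0.25 = 2.4375
  [13.5→14]: (9.5+8.5)/2 × 0.5 = 4.5
  Sum = 470.725 µg/L·h
Tail: C_last/k_e = 8.5/0.218 = 38.991
AUC_0→∞ (rectal suppository) = 470.725 + 38.991 = 509.716 µg/L·h
F = (AUC_ev/D_ev)/(AUC_iv/D_iv) = (509.716/225)/(445/150) = 2.2654/2.96667 = 0.7636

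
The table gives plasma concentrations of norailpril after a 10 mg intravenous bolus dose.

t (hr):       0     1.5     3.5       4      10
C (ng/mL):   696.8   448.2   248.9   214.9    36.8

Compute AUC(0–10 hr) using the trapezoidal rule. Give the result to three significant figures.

AUC = 2430 ng/mL·hr

Trapezoidal AUC_0→10:
  [0→1.5]: (696.8+448.2)/2 × 1.5 = 858.75
  [1.5→3.5]: (448.2+248.9)/2 × 2 = 697.1
  [3.5→4]: (248.9+214.9)/2 × 0.5 = 115.95
  [4→10]: (214.9+36.8)/2 × 6 = 755.1
  Sum = 2426.9 ng/mL·hr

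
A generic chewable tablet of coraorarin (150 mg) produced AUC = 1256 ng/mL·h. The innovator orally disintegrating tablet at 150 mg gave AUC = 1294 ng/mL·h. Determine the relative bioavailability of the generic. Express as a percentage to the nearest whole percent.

F_rel = (AUC_test/D_test) / (AUC_ref/D_ref)
      = (1256/150) / (1294/150)
      = 8.37333 / 8.62667 = 0.9706 = 97.06%

F_rel = 97%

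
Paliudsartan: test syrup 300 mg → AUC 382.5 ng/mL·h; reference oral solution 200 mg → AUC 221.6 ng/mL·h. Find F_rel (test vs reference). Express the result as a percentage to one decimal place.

F_rel = (AUC_test/D_test) / (AUC_ref/D_ref)
      = (382.5/300) / (221.6/200)
      = 1.275 / 1.108 = 1.1507 = 115.07%

F_rel = 115.1%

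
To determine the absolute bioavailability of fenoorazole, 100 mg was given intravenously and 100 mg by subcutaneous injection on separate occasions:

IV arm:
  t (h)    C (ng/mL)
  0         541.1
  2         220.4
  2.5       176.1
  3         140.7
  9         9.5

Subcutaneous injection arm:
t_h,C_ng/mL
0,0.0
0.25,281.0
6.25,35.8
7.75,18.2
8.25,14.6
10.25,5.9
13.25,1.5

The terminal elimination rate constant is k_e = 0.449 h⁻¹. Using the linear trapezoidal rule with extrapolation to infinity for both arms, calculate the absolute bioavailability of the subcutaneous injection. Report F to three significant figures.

Trapezoidal AUC_0→9 (IV):
  [0→2]: (541.1+220.4)/2 × 2 = 761.5
  [2→2.5]: (220.4+176.1)/2 × 0.5 = 99.125
  [2.5→3]: (176.1+140.7)/2 × 0.5 = 79.2
  [3→9]: (140.7+9.5)/2 × 6 = 450.6
  Sum = 1390.425 ng/mL·h
IV tail: 9.5/0.449 = 21.158; AUC_iv,0→∞ = 1390.425 + 21.158 = 1411.583 ng/mL·h
Trapezoidal AUC_0→13.25 (subcutaneous injection):
  [0→0.25]: (0.0+281.0)/2 × 0.25 = 35.125
  [0.25→6.25]: (281.0+35.8)/2 × 6 = 950.4
  [6.25→7.75]: (35.8+18.2)/2 × 1.5 = 40.5
  [7.75→8.25]: (18.2+14.6)/2 × 0.5 = 8.2
  [8.25→10.25]: (14.6+5.9)/2 × 2 = 20.5
  [10.25→13.25]: (5.9+1.5)/2 × 3 = 11.1
  Sum = 1065.825 ng/mL·h
subcutaneous injection tail: 1.5/0.449 = 3.341; AUC_ev,0→∞ = 1065.825 + 3.341 = 1069.166 ng/mL·h
F = (AUC_ev/D_ev)/(AUC_iv/D_iv) = (1069.166/100)/(1411.583/100) = 10.69166/14.11583 = 0.7574

F = 0.757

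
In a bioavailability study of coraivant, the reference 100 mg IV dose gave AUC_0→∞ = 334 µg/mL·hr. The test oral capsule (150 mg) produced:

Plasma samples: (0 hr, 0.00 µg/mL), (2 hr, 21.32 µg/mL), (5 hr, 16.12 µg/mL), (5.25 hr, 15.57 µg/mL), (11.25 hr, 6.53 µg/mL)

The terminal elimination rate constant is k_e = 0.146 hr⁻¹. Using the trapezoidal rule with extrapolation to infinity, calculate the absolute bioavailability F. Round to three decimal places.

Trapezoidal AUC_0→11.25 (oral capsule):
  [0→2]: (0.00+21.32)/2 × 2 = 21.32
  [2→5]: (21.32+16.12)/2 × 3 = 56.16
  [5→5.25]: (16.12+15.57)/2 × 0.25 = 3.96125
  [5.25→11.25]: (15.57+6.53)/2 × 6 = 66.3
  Sum = 147.74125 µg/mL·hr
Tail: C_last/k_e = 6.53/0.146 = 44.726
AUC_0→∞ (oral capsule) = 147.74125 + 44.726 = 192.46725 µg/mL·hr
F = (AUC_ev/D_ev)/(AUC_iv/D_iv) = (192.46725/150)/(334/100) = 1.283115/3.34 = 0.3842

F = 0.384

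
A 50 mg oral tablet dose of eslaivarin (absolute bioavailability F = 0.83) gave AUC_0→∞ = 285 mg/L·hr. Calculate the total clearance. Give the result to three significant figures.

CL = F × Dose / AUC_0→∞
   = 0.83 × 50 / 285 = 0.145614 L/hr

CL = 0.146 L/hr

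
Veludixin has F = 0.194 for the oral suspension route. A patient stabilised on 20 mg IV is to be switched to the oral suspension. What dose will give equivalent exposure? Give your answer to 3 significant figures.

For equal systemic exposure: F × D_ev = D_iv
D_ev = D_iv / F = 20 / 0.194 = 103.093 mg

D_oral = 103 mg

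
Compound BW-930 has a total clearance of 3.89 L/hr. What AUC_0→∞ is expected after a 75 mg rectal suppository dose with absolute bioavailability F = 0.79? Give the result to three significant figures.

AUC_0→∞ = F × Dose / CL
        = 0.79 × 75 / 3.89 = 15.2314 mg/L·hr

AUC = 15.2 mg/L·hr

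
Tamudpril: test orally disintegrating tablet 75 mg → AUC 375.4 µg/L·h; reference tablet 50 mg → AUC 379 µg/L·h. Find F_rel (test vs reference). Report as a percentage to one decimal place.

F_rel = 66.0%

F_rel = (AUC_test/D_test) / (AUC_ref/D_ref)
      = (375.4/75) / (379/50)
      = 5.00533 / 7.58 = 0.6603 = 66.03%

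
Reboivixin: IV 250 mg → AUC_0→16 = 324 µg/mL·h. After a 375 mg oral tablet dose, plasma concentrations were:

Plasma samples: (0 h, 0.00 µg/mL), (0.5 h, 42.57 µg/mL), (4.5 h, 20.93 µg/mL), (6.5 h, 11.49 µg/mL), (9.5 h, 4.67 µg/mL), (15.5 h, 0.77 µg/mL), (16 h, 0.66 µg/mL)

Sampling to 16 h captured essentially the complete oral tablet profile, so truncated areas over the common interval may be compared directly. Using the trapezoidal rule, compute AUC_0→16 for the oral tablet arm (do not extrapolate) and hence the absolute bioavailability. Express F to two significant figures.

Trapezoidal AUC_0→16 (oral tablet):
  [0→0.5]: (0.00+42.57)/2 × 0.5 = 10.6425
  [0.5→4.5]: (42.57+20.93)/2 × 4 = 127.0
  [4.5→6.5]: (20.93+11.49)/2 × 2 = 32.42
  [6.5→9.5]: (11.49+4.67)/2 × 3 = 24.24
  [9.5→15.5]: (4.67+0.77)/2 × 6 = 16.32
  [15.5→16]: (0.77+0.66)/2 × 0.5 = 0.3575
  Sum = 210.98 µg/mL·h
F = (AUC_ev/D_ev)/(AUC_iv/D_iv) = (210.98/375)/(324/250) = 0.562613/1.296 = 0.4341

F = 0.43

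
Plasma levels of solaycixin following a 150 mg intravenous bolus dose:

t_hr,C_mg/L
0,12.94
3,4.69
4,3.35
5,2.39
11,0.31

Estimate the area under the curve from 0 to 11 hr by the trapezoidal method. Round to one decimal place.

AUC = 41.4 mg/L·hr

Trapezoidal AUC_0→11:
  [0→3]: (12.94+4.69)/2 × 3 = 26.445
  [3→4]: (4.69+3.35)/2 × 1 = 4.02
  [4→5]: (3.35+2.39)/2 × 1 = 2.87
  [5→11]: (2.39+0.31)/2 × 6 = 8.1
  Sum = 41.435 mg/L·hr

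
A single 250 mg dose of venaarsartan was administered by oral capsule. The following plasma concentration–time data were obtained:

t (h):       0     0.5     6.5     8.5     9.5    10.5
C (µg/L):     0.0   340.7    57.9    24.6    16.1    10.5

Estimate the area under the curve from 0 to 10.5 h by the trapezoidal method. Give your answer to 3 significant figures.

Trapezoidal AUC_0→10.5:
  [0→0.5]: (0.0+340.7)/2 × 0.5 = 85.175
  [0.5→6.5]: (340.7+57.9)/2 × 6 = 1195.8
  [6.5→8.5]: (57.9+24.6)/2 × 2 = 82.5
  [8.5→9.5]: (24.6+16.1)/2 × 1 = 20.35
  [9.5→10.5]: (16.1+10.5)/2 × 1 = 13.3
  Sum = 1397.125 µg/L·h

AUC = 1400 µg/L·h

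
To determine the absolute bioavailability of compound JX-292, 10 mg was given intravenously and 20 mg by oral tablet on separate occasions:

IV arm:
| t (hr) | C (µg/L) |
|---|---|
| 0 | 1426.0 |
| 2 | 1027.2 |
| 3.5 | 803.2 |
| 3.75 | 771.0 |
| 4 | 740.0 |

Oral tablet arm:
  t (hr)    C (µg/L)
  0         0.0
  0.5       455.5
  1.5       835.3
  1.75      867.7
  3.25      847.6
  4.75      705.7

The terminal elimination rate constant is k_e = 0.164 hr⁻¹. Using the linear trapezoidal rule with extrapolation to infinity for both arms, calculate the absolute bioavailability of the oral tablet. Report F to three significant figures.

F = 0.443

Trapezoidal AUC_0→4 (IV):
  [0→2]: (1426.0+1027.2)/2 × 2 = 2453.2
  [2→3.5]: (1027.2+803.2)/2 × 1.5 = 1372.8
  [3.5→3.75]: (803.2+771.0)/2 × 0.25 = 196.775
  [3.75→4]: (771.0+740.0)/2 × 0.25 = 188.875
  Sum = 4211.65 µg/L·hr
IV tail: 740.0/0.164 = 4512.195; AUC_iv,0→∞ = 4211.65 + 4512.195 = 8723.845 µg/L·hr
Trapezoidal AUC_0→4.75 (oral tablet):
  [0→0.5]: (0.0+455.5)/2 × 0.5 = 113.875
  [0.5→1.5]: (455.5+835.3)/2 × 1 = 645.4
  [1.5→1.75]: (835.3+867.7)/2 × 0.25 = 212.875
  [1.75→3.25]: (867.7+847.6)/2 × 1.5 = 1286.475
  [3.25→4.75]: (847.6+705.7)/2 × 1.5 = 1164.975
  Sum = 3423.6 µg/L·hr
oral tablet tail: 705.7/0.164 = 4303.049; AUC_ev,0→∞ = 3423.6 + 4303.049 = 7726.649 µg/L·hr
F = (AUC_ev/D_ev)/(AUC_iv/D_iv) = (7726.649/20)/(8723.845/10) = 386.33245/872.3845 = 0.4428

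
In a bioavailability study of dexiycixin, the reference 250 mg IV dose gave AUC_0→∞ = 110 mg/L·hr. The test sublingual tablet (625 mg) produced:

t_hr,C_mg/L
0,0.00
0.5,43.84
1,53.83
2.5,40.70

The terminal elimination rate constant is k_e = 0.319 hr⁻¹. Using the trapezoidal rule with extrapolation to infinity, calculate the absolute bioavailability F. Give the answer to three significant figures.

Trapezoidal AUC_0→2.5 (sublingual tablet):
  [0→0.5]: (0.00+43.84)/2 × 0.5 = 10.96
  [0.5→1]: (43.84+53.83)/2 × 0.5 = 24.4175
  [1→2.5]: (53.83+40.70)/2 × 1.5 = 70.8975
  Sum = 106.275 mg/L·hr
Tail: C_last/k_e = 40.70/0.319 = 127.586
AUC_0→∞ (sublingual tablet) = 106.275 + 127.586 = 233.861 mg/L·hr
F = (AUC_ev/D_ev)/(AUC_iv/D_iv) = (233.861/625)/(110/250) = 0.3741776/0.44 = 0.8504

F = 0.850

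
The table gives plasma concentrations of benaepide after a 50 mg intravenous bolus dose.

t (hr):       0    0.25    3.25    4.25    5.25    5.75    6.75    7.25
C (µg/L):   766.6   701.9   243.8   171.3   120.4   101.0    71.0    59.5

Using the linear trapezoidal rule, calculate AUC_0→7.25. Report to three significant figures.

Trapezoidal AUC_0→7.25:
  [0→0.25]: (766.6+701.9)/2 × 0.25 = 183.5625
  [0.25→3.25]: (701.9+243.8)/2 × 3 = 1418.55
  [3.25→4.25]: (243.8+171.3)/2 × 1 = 207.55
  [4.25→5.25]: (171.3+120.4)/2 × 1 = 145.85
  [5.25→5.75]: (120.4+101.0)/2 × 0.5 = 55.35
  [5.75→6.75]: (101.0+71.0)/2 × 1 = 86.0
  [6.75→7.25]: (71.0+59.5)/2 × 0.5 = 32.625
  Sum = 2129.4875 µg/L·hr

AUC = 2130 µg/L·hr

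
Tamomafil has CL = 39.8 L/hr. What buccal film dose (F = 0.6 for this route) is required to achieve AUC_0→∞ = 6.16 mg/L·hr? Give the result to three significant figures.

Dose = 409 mg

Dose = CL × AUC_0→∞ / F
     = 39.8 × 6.16 / 0.6 = 408.613 mg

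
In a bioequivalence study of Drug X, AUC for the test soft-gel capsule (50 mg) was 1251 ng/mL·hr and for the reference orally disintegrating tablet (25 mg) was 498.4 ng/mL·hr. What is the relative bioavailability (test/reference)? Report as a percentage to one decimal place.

F_rel = 125.5%

F_rel = (AUC_test/D_test) / (AUC_ref/D_ref)
      = (1251/50) / (498.4/25)
      = 25.02 / 19.936 = 1.2550 = 125.50%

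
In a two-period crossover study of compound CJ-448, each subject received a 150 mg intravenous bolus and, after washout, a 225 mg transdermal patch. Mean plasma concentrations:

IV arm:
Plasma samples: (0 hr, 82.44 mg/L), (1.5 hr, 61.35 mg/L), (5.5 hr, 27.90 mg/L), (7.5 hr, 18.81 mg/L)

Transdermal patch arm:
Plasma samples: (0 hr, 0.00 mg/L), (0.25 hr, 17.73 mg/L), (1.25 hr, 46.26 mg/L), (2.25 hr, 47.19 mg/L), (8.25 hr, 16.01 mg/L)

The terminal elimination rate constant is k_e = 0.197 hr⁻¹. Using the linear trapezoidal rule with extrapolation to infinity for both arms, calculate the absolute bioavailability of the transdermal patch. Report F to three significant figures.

Trapezoidal AUC_0→7.5 (IV):
  [0→1.5]: (82.44+61.35)/2 × 1.5 = 107.8425
  [1.5→5.5]: (61.35+27.90)/2 × 4 = 178.5
  [5.5→7.5]: (27.90+18.81)/2 × 2 = 46.71
  Sum = 333.0525 mg/L·hr
IV tail: 18.81/0.197 = 95.482; AUC_iv,0→∞ = 333.0525 + 95.482 = 428.5345 mg/L·hr
Trapezoidal AUC_0→8.25 (transdermal patch):
  [0→0.25]: (0.00+17.73)/2 × 0.25 = 2.21625
  [0.25→1.25]: (17.73+46.26)/2 × 1 = 31.995
  [1.25→2.25]: (46.26+47.19)/2 × 1 = 46.725
  [2.25→8.25]: (47.19+16.01)/2 × 6 = 189.6
  Sum = 270.53625 mg/L·hr
transdermal patch tail: 16.01/0.197 = 81.269; AUC_ev,0→∞ = 270.53625 + 81.269 = 351.80525 mg/L·hr
F = (AUC_ev/D_ev)/(AUC_iv/D_iv) = (351.80525/225)/(428.5345/150) = 1.56358/2.8569 = 0.5473

F = 0.547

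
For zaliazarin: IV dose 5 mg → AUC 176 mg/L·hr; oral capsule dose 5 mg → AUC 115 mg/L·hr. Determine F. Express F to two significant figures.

F = (AUC_ev / D_ev) / (AUC_iv / D_iv)
  = (115/5) / (176/5)
  = 23 / 35.2 = 0.6534

F = 0.65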